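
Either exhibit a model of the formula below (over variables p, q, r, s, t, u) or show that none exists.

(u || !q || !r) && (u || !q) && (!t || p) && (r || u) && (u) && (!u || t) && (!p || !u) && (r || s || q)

(u) alone gives u = true.
(t) alone gives t = true.
(p) alone gives p = true.
Now (!p) is unsatisfied and unit — conflict.

UNSATISFIABLE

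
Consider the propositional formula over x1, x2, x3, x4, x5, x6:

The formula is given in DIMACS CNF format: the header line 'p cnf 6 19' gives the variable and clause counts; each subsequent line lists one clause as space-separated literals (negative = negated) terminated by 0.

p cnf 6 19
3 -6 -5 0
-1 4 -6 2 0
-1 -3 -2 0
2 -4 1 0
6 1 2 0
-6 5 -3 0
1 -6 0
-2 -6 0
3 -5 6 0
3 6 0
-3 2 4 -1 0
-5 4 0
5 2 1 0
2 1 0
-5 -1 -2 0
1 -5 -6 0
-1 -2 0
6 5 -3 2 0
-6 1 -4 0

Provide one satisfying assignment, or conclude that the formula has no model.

Suppose x1 = False.
The clause (¬x6) is unit, so x6 = False.
The clause (x2) is unit, so x2 = True.
The clause (x3) is unit, so x3 = True.
Suppose x5 = False.
No clause remains; x4 is free.

x1: False,  x2: True,  x3: True,  x4: True,  x5: False,  x6: False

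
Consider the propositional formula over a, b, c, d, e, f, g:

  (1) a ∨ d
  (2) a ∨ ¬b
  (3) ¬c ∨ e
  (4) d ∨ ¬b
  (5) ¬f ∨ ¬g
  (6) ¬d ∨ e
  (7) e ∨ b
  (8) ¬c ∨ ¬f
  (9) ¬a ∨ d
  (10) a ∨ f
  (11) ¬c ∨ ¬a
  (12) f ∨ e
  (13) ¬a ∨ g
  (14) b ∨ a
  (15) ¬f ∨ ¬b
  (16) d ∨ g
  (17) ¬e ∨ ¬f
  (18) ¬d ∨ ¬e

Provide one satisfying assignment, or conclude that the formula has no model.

UNSATISFIABLE

Case a = True:
From the singleton clause (d), d = True.
From the singleton clause (e), e = True.
Now (¬e) is unsatisfied and unit — conflict.
Undo a and try a = False.
From the singleton clause (d), d = True.
From the singleton clause (¬b), b = False.
Now (b) is unsatisfied and unit — conflict.
Either choice for a ends in contradiction.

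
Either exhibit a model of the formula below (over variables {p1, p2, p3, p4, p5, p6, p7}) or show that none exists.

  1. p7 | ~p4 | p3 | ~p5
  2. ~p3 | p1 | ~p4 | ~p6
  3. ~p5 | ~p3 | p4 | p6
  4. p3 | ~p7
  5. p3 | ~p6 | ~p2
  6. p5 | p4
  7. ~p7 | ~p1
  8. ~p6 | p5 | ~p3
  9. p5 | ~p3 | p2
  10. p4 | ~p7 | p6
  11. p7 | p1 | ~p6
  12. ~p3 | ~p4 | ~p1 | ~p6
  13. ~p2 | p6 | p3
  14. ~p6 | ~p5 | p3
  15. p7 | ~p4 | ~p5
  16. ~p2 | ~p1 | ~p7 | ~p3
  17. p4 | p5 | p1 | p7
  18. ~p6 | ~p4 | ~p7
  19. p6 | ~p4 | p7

Case p3 = 1:
Case p5 = 1:
Case p4 = 0:
The clause (p6) is unit, so p6 = 1.
Case p7 = 1:
The clause (~p1) is unit, so p1 = 0.
Every clause is now satisfied; p2 is unconstrained.

p1 ↦ 0, p2 ↦ 0, p3 ↦ 1, p4 ↦ 0, p5 ↦ 1, p6 ↦ 1, p7 ↦ 1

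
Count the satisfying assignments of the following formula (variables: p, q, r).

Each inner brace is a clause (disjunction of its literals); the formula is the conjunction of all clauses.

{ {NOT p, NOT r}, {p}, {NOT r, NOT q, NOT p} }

There are 2^3 = 8 truth assignments over (p, q, r).
Check each against the 3 clauses (columns in the order p, q, r):
  F F F  ✗ fails (p)
  F F T  ✗ fails (p)
  F T F  ✗ fails (p)
  F T T  ✗ fails (p)
  T F F  ✓ satisfies all
  T F T  ✗ fails (NOT p OR NOT r)
  T T F  ✓ satisfies all
  T T T  ✗ fails (NOT p OR NOT r)
2 of the 8 rows are models.

2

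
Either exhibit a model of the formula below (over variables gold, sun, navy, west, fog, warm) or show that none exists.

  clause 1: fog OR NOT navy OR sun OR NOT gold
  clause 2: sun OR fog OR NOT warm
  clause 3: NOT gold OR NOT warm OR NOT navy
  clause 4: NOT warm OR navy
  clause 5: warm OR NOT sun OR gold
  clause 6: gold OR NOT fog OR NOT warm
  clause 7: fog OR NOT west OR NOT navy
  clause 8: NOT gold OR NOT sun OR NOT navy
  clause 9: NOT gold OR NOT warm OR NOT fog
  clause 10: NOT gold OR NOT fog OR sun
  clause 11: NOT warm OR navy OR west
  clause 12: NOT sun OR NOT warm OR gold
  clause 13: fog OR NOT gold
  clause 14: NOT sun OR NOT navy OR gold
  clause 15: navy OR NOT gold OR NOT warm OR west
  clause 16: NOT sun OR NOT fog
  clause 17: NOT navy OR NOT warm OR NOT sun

Branch on warm: set warm = false.
Branch on sun: set sun = false.
Branch on gold: set gold = false.
Branch on fog: set fog = true.
Every clause is now satisfied; navy, west are unconstrained.

gold=false; sun=false; navy=true; west=true; fog=true; warm=false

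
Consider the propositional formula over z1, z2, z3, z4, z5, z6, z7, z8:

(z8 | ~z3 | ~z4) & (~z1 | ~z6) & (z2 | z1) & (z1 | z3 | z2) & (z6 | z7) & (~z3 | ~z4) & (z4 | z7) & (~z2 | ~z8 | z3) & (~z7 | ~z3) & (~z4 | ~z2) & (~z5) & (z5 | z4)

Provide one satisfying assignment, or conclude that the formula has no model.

z1: 1; z2: 0; z3: 0; z4: 1; z5: 0; z6: 0; z7: 1; z8: 1

(~z5) alone gives z5 = 0.
(z4) alone gives z4 = 1.
(~z3) alone gives z3 = 0.
(~z2) alone gives z2 = 0.
(z1) alone gives z1 = 1.
(~z6) alone gives z6 = 0.
(z7) alone gives z7 = 1.
Every clause is now satisfied; z8 is unconstrained.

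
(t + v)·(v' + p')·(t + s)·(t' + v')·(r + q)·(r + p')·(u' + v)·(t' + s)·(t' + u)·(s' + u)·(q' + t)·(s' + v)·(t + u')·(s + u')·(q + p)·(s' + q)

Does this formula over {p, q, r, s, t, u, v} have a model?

Try t = 1.
Unit clause (v') forces v = 0.
Unit clause (u') forces u = 0.
But (u) is also a unit clause — contradiction.
So t must be the other value — set t = 0.
Unit clause (v) forces v = 1.
Unit clause (p') forces p = 0.
Unit clause (s) forces s = 1.
Unit clause (u) forces u = 1.
But (u') is also a unit clause — contradiction.
Neither t = 1 nor t = 0 works.
No assignment satisfies every clause.

No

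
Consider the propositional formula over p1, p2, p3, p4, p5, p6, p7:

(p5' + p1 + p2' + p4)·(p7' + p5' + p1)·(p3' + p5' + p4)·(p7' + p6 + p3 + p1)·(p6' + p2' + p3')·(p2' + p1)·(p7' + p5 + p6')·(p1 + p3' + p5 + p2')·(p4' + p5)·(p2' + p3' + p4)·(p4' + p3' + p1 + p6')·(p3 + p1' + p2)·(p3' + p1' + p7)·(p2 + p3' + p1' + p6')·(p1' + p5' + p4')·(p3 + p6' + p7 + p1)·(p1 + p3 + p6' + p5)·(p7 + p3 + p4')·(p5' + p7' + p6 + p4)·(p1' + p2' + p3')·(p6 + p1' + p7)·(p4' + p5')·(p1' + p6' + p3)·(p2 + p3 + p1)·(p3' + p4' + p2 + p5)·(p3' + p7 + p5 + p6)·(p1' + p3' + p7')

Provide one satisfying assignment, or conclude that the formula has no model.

Try p2 = 0.
Try p4 = 0.
Try p3 = 1.
From the singleton clause (p5'), p5 = 0.
Try p7 = 1.
From the singleton clause (p6'), p6 = 0.
From the singleton clause (p1'), p1 = 0.
All clauses are satisfied.

p1=0, p2=0, p3=1, p4=0, p5=0, p6=0, p7=1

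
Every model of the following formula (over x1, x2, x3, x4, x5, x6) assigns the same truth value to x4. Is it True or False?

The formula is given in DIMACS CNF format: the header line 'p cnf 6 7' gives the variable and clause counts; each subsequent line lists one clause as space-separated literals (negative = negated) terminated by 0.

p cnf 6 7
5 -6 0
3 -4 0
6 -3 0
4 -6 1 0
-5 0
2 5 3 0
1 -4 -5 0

Suppose x4 = True.
The clause (x3) is unit, so x3 = True.
The clause (x6) is unit, so x6 = True.
The clause (x5) is unit, so x5 = True.
Now (¬x5) is unsatisfied and unit — conflict.
So every satisfying assignment has x4 = False.

False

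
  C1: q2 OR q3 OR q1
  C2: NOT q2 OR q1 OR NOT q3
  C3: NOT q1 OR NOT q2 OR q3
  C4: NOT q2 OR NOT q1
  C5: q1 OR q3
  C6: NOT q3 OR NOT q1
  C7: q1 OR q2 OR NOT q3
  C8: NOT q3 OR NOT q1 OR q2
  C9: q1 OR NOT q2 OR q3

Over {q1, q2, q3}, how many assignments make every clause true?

1

There are 2^3 = 8 truth assignments over (q1, q2, q3).
Check each against the 9 clauses (columns in the order q1, q2, q3):
  F F F  ✗ fails (q2 OR q3 OR q1)
  F F T  ✗ fails (q1 OR q2 OR NOT q3)
  F T F  ✗ fails (q1 OR q3)
  F T T  ✗ fails (NOT q2 OR q1 OR NOT q3)
  T F F  ✓ satisfies all
  T F T  ✗ fails (NOT q3 OR NOT q1)
  T T F  ✗ fails (NOT q1 OR NOT q2 OR q3)
  T T T  ✗ fails (NOT q2 OR NOT q1)
1 of the 8 rows is a model.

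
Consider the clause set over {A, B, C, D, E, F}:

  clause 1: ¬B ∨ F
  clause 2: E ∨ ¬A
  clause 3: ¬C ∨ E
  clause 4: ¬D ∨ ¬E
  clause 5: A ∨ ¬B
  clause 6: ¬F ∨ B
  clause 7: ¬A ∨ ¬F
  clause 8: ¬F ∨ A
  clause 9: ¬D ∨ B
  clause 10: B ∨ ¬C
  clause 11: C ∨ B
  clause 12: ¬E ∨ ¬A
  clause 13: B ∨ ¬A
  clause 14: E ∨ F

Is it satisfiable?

Case B = False:
From the singleton clause (¬F), F = False.
From the singleton clause (¬D), D = False.
From the singleton clause (¬C), C = False.
That conflicts with the unit clause (C).
Backtrack on B: now try B = True.
From the singleton clause (F), F = True.
From the singleton clause (A), A = True.
That conflicts with the unit clause (¬A).
Neither B = True nor B = False works.
No assignment satisfies every clause.

No, unsatisfiable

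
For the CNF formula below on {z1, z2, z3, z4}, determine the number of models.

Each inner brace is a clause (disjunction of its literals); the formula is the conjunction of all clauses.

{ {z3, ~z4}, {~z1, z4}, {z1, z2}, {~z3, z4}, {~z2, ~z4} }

2

There are 2^4 = 16 truth assignments over (z1, z2, z3, z4).
Split on z1. With z1 = 1, the clauses containing z1 are satisfied and ~z1 drops from the rest; 1 of the 2^3 = 8 assignments to the other variables satisfy what remains.
With z1 = 0, by the same count on the reduced clause set, 1 assignment works.
Total: 1 + 1 = 2.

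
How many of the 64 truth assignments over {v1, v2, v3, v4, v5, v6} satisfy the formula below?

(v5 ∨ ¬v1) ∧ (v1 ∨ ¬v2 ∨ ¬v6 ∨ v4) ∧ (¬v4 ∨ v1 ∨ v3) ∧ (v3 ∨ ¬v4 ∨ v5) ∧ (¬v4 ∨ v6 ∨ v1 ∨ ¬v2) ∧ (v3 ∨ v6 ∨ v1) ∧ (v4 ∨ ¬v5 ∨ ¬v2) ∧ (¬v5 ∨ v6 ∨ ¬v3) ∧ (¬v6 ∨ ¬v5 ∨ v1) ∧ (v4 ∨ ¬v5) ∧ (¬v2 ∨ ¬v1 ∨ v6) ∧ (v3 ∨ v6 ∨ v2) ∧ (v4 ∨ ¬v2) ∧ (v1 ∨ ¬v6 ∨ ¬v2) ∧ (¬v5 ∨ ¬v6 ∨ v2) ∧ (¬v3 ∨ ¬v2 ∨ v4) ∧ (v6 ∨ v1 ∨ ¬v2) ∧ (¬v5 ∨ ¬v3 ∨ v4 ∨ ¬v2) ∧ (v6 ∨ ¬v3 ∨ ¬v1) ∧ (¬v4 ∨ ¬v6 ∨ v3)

6

There are 2^6 = 64 truth assignments over (v1, v2, v3, v4, v5, v6).
Split on v5. With v5 = True, the clauses containing v5 are satisfied and ¬v5 drops from the rest; 1 of the 2^5 = 32 assignments to the other variables satisfy what remains.
With v5 = False, by the same count on the reduced clause set, 5 assignments work.
(One model: v1=F, v2=F, v3=F, v4=F, v5=F, v6=T.)
Total: 1 + 5 = 6.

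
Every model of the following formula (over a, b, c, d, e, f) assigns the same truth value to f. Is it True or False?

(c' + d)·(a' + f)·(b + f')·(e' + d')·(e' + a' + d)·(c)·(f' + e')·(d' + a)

True

Suppose f = 0.
Unit clause (a') forces a = 0.
Unit clause (c) forces c = 1.
Unit clause (d) forces d = 1.
Now (d') is unsatisfied and unit — conflict.
So every satisfying assignment has f = True.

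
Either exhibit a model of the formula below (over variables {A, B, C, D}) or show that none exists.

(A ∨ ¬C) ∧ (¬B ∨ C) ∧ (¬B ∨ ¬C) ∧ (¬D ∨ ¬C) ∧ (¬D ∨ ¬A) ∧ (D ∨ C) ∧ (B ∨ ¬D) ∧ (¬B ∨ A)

Try A = True.
From the singleton clause (¬D), D = False.
From the singleton clause (C), C = True.
From the singleton clause (¬B), B = False.
Every clause now holds.

A: True, B: False, C: True, D: False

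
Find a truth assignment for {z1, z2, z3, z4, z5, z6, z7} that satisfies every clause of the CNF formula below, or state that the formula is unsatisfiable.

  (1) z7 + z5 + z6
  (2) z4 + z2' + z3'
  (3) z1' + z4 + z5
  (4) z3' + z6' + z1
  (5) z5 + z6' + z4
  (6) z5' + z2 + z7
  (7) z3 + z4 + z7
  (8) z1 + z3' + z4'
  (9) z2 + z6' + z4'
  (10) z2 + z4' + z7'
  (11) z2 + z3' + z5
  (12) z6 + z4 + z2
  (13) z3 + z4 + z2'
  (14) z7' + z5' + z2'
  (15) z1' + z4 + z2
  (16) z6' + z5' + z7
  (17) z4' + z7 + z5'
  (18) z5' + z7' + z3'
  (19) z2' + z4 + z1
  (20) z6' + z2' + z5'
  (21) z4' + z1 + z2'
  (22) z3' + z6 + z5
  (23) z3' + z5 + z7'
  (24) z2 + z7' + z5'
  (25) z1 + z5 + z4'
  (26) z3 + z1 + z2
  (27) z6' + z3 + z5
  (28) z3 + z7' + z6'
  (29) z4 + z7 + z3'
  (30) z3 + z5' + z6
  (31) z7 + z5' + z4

z1=1; z2=1; z3=1; z4=1; z5=0; z6=1; z7=0

Try z7 = 0.
Try z5 = 0.
The clause (z6) is unit, so z6 = 1.
The clause (z4) is unit, so z4 = 1.
The clause (z2) is unit, so z2 = 1.
The clause (z1) is unit, so z1 = 1.
The clause (z3) is unit, so z3 = 1.
This assignment satisfies each clause.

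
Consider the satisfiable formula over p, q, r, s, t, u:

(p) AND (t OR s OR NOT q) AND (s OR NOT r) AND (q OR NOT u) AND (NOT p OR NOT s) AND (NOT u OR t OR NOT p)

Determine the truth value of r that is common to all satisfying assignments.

False

Suppose r = true.
(p) alone gives p = true.
(s) alone gives s = true.
Now (NOT s) is unsatisfied and unit — conflict.
So every satisfying assignment has r = False.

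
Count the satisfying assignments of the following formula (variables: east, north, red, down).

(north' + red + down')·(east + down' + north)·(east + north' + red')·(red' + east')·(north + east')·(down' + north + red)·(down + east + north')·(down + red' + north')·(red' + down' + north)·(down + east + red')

There are 2^4 = 16 truth assignments over (east, north, red, down).
Check each against the 10 clauses (columns in the order east, north, red, down):
  F F F F  ✓ satisfies all
  F F F T  ✗ fails (east + down' + north)
  F F T F  ✗ fails (down + east + red')
  F F T T  ✗ fails (east + down' + north)
  F T F F  ✗ fails (down + east + north')
  F T F T  ✗ fails (north' + red + down')
  F T T F  ✗ fails (east + north' + red')
  F T T T  ✗ fails (east + north' + red')
  T F F F  ✗ fails (north + east')
  T F F T  ✗ fails (north + east')
  T F T F  ✗ fails (red' + east')
  T F T T  ✗ fails (red' + east')
  T T F F  ✓ satisfies all
  T T F T  ✗ fails (north' + red + down')
  T T T F  ✗ fails (red' + east')
  T T T T  ✗ fails (red' + east')
2 of the 16 rows are models.

2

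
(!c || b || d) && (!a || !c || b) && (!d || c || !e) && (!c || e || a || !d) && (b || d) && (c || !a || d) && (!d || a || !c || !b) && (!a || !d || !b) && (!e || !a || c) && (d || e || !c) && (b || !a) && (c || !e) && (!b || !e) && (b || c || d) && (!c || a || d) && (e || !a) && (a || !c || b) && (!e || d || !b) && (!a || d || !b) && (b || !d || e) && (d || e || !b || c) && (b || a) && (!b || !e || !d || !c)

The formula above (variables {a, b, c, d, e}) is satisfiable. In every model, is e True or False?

False

Suppose e = true.
From the singleton clause (c), c = true.
From the singleton clause (!b), b = false.
From the singleton clause (d), d = true.
From the singleton clause (!a), a = false.
Now (a) is unsatisfied and unit — conflict.
So every satisfying assignment has e = False.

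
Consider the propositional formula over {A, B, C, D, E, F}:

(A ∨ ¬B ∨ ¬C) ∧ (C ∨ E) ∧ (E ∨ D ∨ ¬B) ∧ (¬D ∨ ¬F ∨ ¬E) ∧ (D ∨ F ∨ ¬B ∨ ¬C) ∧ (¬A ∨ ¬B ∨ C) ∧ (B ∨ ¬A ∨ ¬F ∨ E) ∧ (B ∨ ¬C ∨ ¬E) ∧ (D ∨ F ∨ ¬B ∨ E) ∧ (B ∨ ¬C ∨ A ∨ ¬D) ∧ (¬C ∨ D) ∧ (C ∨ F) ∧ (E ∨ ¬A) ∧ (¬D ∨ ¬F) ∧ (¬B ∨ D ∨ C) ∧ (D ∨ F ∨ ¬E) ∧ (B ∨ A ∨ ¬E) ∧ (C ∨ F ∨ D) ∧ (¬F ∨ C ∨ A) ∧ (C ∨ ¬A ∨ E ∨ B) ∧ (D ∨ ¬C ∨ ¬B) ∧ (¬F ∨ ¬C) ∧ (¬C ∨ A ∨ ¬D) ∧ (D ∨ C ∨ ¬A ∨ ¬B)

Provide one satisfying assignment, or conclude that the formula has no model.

A: True, B: False, C: False, D: False, E: True, F: True

Branch on C: set C = False.
The clause (E) is unit, so E = True.
The clause (F) is unit, so F = True.
The clause (¬D) is unit, so D = False.
The clause (¬B) is unit, so B = False.
The clause (A) is unit, so A = True.
Every clause now holds.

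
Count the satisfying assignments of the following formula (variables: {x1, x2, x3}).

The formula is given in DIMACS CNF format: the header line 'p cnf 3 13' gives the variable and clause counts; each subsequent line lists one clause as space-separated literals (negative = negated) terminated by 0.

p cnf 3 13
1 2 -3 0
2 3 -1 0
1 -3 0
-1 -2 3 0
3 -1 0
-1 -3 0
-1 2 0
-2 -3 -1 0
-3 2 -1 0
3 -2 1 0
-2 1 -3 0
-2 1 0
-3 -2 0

There are 2^3 = 8 truth assignments over (x1, x2, x3).
Split on x2. With x2 = True, the clauses containing x2 are satisfied and ¬x2 drops from the rest; 0 of the 2^2 = 4 assignments to the other variables satisfy what remains.
With x2 = False, by the same count on the reduced clause set, 1 assignment works.
(One model: x1=F, x2=F, x3=F.)
Total: 0 + 1 = 1.

1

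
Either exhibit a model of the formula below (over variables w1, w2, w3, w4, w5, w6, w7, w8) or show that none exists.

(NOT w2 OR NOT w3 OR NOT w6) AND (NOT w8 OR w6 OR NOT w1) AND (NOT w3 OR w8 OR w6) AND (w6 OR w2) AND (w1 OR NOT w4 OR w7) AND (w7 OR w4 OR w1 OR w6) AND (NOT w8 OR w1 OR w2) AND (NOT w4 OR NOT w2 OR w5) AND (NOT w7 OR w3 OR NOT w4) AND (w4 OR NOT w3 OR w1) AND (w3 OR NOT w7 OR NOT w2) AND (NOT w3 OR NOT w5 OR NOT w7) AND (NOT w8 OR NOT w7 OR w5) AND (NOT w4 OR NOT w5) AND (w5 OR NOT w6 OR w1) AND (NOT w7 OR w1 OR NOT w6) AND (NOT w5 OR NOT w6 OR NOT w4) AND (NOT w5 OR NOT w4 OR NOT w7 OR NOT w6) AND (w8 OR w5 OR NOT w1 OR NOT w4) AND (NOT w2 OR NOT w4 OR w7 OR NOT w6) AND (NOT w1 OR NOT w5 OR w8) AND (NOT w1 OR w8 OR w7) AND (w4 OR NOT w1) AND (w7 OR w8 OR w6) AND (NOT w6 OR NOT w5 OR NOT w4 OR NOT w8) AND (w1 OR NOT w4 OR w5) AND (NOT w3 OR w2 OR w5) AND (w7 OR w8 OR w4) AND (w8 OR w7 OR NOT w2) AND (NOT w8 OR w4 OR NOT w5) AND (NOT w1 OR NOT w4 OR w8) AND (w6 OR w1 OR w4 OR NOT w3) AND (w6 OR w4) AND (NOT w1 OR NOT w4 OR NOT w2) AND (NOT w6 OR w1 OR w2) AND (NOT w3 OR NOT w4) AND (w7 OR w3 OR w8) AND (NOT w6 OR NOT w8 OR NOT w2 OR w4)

Suppose w6 = true.
Suppose w2 = false.
Unit clause (w1) forces w1 = true.
Unit clause (w4) forces w4 = true.
Unit clause (NOT w5) forces w5 = false.
Unit clause (w8) forces w8 = true.
Unit clause (NOT w7) forces w7 = false.
Unit clause (NOT w3) forces w3 = false.
Every clause now holds.

w1=true, w2=false, w3=false, w4=true, w5=false, w6=true, w7=false, w8=true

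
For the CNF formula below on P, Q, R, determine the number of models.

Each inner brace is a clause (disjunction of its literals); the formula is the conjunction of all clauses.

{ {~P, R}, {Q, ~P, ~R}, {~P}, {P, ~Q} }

There are 2^3 = 8 truth assignments over (P, Q, R).
Split on P. With P = 1, the clauses containing P are satisfied and ~P drops from the rest; 0 of the 2^2 = 4 assignments to the other variables satisfy what remains.
With P = 0, by the same count on the reduced clause set, 2 assignments work.
(One model: P=F, Q=F, R=F.)
Total: 0 + 2 = 2.

2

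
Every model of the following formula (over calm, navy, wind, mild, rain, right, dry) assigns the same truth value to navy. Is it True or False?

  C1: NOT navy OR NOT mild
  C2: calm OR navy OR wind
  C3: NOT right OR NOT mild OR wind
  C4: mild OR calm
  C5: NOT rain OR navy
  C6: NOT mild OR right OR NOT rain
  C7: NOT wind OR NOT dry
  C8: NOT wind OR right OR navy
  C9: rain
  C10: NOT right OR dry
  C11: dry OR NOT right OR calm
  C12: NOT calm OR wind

True

Suppose navy = false.
Unit clause (NOT rain) forces rain = false.
But (rain) is also a unit clause — contradiction.
So every satisfying assignment has navy = True.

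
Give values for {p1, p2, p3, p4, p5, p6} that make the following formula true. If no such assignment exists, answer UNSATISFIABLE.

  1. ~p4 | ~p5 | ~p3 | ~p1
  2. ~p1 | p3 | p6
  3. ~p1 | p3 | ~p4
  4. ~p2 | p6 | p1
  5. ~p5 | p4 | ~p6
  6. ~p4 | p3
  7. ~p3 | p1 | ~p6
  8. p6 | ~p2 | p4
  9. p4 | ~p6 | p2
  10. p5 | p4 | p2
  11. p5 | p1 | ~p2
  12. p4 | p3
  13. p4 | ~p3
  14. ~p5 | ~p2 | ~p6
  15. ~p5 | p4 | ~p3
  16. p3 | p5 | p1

p1: 1,  p2: 1,  p3: 1,  p4: 1,  p5: 0,  p6: 0

Try p4 = 1.
(p3) alone gives p3 = 1.
Try p5 = 0.
Try p1 = 1.
All clauses hold; p2, p6 can take either value.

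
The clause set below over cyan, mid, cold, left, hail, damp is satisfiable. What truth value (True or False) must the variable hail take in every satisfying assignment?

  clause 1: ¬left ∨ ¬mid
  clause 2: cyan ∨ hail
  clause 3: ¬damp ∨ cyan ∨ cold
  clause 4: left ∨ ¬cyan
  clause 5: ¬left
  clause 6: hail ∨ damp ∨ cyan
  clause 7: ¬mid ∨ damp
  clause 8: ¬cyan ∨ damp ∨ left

Suppose hail = False.
The clause (cyan) is unit, so cyan = True.
The clause (left) is unit, so left = True.
Now (¬left) is unsatisfied and unit — conflict.
So every satisfying assignment has hail = True.

True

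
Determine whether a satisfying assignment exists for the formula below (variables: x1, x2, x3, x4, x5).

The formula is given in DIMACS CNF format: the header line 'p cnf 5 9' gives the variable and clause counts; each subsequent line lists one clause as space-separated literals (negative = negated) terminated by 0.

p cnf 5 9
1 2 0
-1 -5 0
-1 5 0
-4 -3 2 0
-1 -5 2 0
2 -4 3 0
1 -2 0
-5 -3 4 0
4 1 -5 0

Try x1 = True.
The clause (¬x5) is unit, so x5 = False.
That conflicts with the unit clause (x5).
That branch fails; take x1 = False instead.
The clause (x2) is unit, so x2 = True.
That conflicts with the unit clause (¬x2).
Either choice for x1 ends in contradiction.
No assignment satisfies every clause.

No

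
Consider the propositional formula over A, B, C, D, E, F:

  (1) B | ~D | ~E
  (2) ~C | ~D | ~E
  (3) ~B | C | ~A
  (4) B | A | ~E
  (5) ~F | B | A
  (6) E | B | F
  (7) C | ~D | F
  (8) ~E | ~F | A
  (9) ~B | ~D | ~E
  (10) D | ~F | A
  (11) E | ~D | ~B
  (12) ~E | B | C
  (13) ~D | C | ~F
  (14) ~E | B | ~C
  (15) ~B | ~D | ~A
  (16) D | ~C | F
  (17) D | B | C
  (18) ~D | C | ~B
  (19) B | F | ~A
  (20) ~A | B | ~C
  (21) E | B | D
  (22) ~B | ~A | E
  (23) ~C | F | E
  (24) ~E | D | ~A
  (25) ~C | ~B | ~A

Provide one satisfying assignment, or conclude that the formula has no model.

A=0; B=1; C=0; D=0; E=1; F=0

Case B = 1:
Case C = 0:
Unit clause (~A) forces A = 0.
Unit clause (~D) forces D = 0.
Unit clause (~F) forces F = 0.
Every clause is now satisfied; E is unconstrained.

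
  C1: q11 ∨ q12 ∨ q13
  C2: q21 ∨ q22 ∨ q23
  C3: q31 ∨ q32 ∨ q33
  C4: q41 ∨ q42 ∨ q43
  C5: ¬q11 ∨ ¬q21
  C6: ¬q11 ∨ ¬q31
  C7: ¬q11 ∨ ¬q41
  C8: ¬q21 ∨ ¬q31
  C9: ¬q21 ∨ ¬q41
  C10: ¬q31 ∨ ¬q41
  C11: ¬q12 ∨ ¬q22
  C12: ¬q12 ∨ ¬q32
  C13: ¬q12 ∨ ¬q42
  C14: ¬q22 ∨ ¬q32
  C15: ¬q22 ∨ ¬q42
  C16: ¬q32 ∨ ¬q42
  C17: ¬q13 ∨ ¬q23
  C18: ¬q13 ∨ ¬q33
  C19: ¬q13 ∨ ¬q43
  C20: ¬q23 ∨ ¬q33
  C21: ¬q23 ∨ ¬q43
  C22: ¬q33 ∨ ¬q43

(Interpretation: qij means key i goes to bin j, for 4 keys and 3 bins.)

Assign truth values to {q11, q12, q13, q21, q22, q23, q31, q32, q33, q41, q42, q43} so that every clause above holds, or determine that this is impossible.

UNSATISFIABLE

Branch on q11: set q11 = False.
Branch on q12: set q12 = True.
The clause (¬q22) is unit, so q22 = False.
The clause (¬q32) is unit, so q32 = False.
The clause (¬q42) is unit, so q42 = False.
Branch on q21: set q21 = True.
The clause (¬q31) is unit, so q31 = False.
The clause (q33) is unit, so q33 = True.
The clause (¬q41) is unit, so q41 = False.
The clause (q43) is unit, so q43 = True.
But (¬q43) is also a unit clause — contradiction.
That branch fails; take q21 = False instead.
The clause (q23) is unit, so q23 = True.
The clause (¬q13) is unit, so q13 = False.
The clause (¬q33) is unit, so q33 = False.
The clause (q31) is unit, so q31 = True.
The clause (¬q41) is unit, so q41 = False.
The clause (q43) is unit, so q43 = True.
But (¬q43) is also a unit clause — contradiction.
Both values of q21 lead to a conflict.
That branch fails; take q12 = False instead.
The clause (q13) is unit, so q13 = True.
The clause (¬q23) is unit, so q23 = False.
The clause (¬q33) is unit, so q33 = False.
The clause (¬q43) is unit, so q43 = False.
Branch on q21: set q21 = True.
The clause (¬q31) is unit, so q31 = False.
The clause (q32) is unit, so q32 = True.
The clause (¬q41) is unit, so q41 = False.
The clause (q42) is unit, so q42 = True.
But (¬q42) is also a unit clause — contradiction.
That branch fails; take q21 = False instead.
The clause (q22) is unit, so q22 = True.
The clause (¬q32) is unit, so q32 = False.
The clause (q31) is unit, so q31 = True.
The clause (¬q41) is unit, so q41 = False.
The clause (q42) is unit, so q42 = True.
But (¬q42) is also a unit clause — contradiction.
Both values of q21 lead to a conflict.
Both values of q12 lead to a conflict.
That branch fails; take q11 = True instead.
The clause (¬q21) is unit, so q21 = False.
The clause (¬q31) is unit, so q31 = False.
The clause (¬q41) is unit, so q41 = False.
Branch on q22: set q22 = True.
The clause (¬q12) is unit, so q12 = False.
The clause (¬q32) is unit, so q32 = False.
The clause (q33) is unit, so q33 = True.
The clause (¬q42) is unit, so q42 = False.
The clause (q43) is unit, so q43 = True.
But (¬q43) is also a unit clause — contradiction.
That branch fails; take q22 = False instead.
The clause (q23) is unit, so q23 = True.
The clause (¬q13) is unit, so q13 = False.
The clause (¬q33) is unit, so q33 = False.
The clause (q32) is unit, so q32 = True.
The clause (¬q12) is unit, so q12 = False.
The clause (¬q42) is unit, so q42 = False.
The clause (q43) is unit, so q43 = True.
But (¬q43) is also a unit clause — contradiction.
Both values of q22 lead to a conflict.
Both values of q11 lead to a conflict.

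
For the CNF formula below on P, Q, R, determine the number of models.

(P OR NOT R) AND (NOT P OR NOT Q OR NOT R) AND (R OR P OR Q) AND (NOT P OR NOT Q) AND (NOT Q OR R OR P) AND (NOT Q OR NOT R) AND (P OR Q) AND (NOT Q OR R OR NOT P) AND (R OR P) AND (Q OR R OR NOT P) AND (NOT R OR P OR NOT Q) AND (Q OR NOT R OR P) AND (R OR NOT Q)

There are 2^3 = 8 truth assignments over (P, Q, R).
Check each against the 13 clauses (columns in the order P, Q, R):
  F F F  ✗ fails (R OR P OR Q)
  F F T  ✗ fails (P OR NOT R)
  F T F  ✗ fails (NOT Q OR R OR P)
  F T T  ✗ fails (P OR NOT R)
  T F F  ✗ fails (Q OR R OR NOT P)
  T F T  ✓ satisfies all
  T T F  ✗ fails (NOT P OR NOT Q)
  T T T  ✗ fails (NOT P OR NOT Q OR NOT R)
1 of the 8 rows is a model.

1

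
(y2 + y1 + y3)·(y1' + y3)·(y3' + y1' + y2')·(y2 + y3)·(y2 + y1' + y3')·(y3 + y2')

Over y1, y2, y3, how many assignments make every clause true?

2

There are 2^3 = 8 truth assignments over (y1, y2, y3).
Check each against the 6 clauses (columns in the order y1, y2, y3):
  F F F  ✗ fails (y2 + y1 + y3)
  F F T  ✓ satisfies all
  F T F  ✗ fails (y3 + y2')
  F T T  ✓ satisfies all
  T F F  ✗ fails (y1' + y3)
  T F T  ✗ fails (y2 + y1' + y3')
  T T F  ✗ fails (y1' + y3)
  T T T  ✗ fails (y3' + y1' + y2')
2 of the 8 rows are models.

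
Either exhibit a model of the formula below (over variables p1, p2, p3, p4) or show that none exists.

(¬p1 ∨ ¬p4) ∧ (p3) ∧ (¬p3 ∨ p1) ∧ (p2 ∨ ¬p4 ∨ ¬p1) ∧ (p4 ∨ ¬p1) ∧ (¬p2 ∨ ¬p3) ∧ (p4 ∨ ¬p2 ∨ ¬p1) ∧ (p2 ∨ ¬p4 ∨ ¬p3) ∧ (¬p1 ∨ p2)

UNSATISFIABLE

Unit clause (p3) forces p3 = True.
Unit clause (p1) forces p1 = True.
Unit clause (¬p4) forces p4 = False.
That conflicts with the unit clause (p4).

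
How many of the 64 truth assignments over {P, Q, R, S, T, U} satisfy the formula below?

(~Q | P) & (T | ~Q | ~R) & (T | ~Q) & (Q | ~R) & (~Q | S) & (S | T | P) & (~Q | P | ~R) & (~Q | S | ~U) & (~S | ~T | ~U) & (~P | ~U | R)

There are 2^6 = 64 truth assignments over (P, Q, R, S, T, U).
Split on P. With P = 1, the clauses containing P are satisfied and ~P drops from the rest; 6 of the 2^5 = 32 assignments to the other variables satisfy what remains.
With P = 0, by the same count on the reduced clause set, 5 assignments work.
Total: 6 + 5 = 11.

11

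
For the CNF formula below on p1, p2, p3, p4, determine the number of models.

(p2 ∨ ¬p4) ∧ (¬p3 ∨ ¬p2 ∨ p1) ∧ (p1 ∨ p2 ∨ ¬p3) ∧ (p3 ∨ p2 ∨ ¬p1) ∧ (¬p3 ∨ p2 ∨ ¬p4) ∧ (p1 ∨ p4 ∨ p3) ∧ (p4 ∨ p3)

5

There are 2^4 = 16 truth assignments over (p1, p2, p3, p4).
Check each against the 7 clauses (columns in the order p1, p2, p3, p4):
  F F F F  ✗ fails (p1 ∨ p4 ∨ p3)
  F F F T  ✗ fails (p2 ∨ ¬p4)
  F F T F  ✗ fails (p1 ∨ p2 ∨ ¬p3)
  F F T T  ✗ fails (p2 ∨ ¬p4)
  F T F F  ✗ fails (p1 ∨ p4 ∨ p3)
  F T F T  ✓ satisfies all
  F T T F  ✗ fails (¬p3 ∨ ¬p2 ∨ p1)
  F T T T  ✗ fails (¬p3 ∨ ¬p2 ∨ p1)
  T F F F  ✗ fails (p3 ∨ p2 ∨ ¬p1)
  T F F T  ✗ fails (p2 ∨ ¬p4)
  T F T F  ✓ satisfies all
  T F T T  ✗ fails (p2 ∨ ¬p4)
  T T F F  ✗ fails (p4 ∨ p3)
  T T F T  ✓ satisfies all
  T T T F  ✓ satisfies all
  T T T T  ✓ satisfies all
5 of the 16 rows are models.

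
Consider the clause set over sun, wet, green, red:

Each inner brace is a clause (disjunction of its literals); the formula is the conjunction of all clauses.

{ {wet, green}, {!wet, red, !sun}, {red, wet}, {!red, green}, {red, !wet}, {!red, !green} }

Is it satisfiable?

No

Suppose wet = true.
From the singleton clause (red), red = true.
From the singleton clause (green), green = true.
Now (!green) is unsatisfied and unit — conflict.
That branch fails; take wet = false instead.
From the singleton clause (green), green = true.
From the singleton clause (red), red = true.
Now (!red) is unsatisfied and unit — conflict.
Both values of wet lead to a conflict.
No assignment satisfies every clause.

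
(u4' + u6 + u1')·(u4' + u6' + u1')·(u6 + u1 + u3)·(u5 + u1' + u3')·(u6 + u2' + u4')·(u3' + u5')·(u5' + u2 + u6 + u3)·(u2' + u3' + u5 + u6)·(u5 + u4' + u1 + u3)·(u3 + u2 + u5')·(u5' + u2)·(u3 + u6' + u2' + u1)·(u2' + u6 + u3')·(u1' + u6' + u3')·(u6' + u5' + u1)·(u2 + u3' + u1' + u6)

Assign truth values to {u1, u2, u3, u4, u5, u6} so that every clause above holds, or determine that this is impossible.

Case u3 = 1:
Unit clause (u5') forces u5 = 0.
Unit clause (u1') forces u1 = 0.
Case u2 = 1:
Unit clause (u6) forces u6 = 1.
All clauses hold; u4 can take either value.

u1: 0,  u2: 1,  u3: 1,  u4: 0,  u5: 0,  u6: 1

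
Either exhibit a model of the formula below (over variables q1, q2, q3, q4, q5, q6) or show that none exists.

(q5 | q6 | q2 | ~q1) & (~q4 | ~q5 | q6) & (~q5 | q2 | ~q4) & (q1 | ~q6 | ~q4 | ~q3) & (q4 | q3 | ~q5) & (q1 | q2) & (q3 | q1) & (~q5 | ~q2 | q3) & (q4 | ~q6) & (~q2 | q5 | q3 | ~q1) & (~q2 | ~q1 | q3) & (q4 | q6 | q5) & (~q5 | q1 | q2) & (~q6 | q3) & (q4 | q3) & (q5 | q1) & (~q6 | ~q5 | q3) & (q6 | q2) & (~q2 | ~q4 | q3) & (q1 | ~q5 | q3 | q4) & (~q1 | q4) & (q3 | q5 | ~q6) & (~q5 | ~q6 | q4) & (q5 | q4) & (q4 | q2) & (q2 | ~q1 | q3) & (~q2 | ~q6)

q1=0,  q2=1,  q3=1,  q4=0,  q5=1,  q6=0

Try q1 = 0.
From the singleton clause (q2), q2 = 1.
From the singleton clause (q3), q3 = 1.
From the singleton clause (q5), q5 = 1.
From the singleton clause (~q6), q6 = 0.
From the singleton clause (~q4), q4 = 0.
This assignment satisfies each clause.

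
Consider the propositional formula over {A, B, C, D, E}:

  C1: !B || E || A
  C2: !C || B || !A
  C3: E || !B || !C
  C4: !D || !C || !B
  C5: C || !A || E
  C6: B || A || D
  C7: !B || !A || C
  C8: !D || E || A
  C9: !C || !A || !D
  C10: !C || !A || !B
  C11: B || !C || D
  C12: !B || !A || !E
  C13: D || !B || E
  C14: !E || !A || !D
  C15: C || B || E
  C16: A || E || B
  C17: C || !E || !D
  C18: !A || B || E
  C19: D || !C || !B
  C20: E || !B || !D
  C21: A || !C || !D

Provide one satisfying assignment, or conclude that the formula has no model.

A=false, B=true, C=false, D=false, E=true

Case B = true:
Case E = true:
From the singleton clause (!A), A = false.
Case D = false:
From the singleton clause (!C), C = false.
All clauses are satisfied.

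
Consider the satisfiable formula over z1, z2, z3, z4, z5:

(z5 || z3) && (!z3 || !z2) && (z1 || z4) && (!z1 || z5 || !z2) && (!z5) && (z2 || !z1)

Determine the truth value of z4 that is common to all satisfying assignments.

True

Suppose z4 = false.
From the singleton clause (z1), z1 = true.
From the singleton clause (!z5), z5 = false.
From the singleton clause (z3), z3 = true.
From the singleton clause (!z2), z2 = false.
That conflicts with the unit clause (z2).
So every satisfying assignment has z4 = True.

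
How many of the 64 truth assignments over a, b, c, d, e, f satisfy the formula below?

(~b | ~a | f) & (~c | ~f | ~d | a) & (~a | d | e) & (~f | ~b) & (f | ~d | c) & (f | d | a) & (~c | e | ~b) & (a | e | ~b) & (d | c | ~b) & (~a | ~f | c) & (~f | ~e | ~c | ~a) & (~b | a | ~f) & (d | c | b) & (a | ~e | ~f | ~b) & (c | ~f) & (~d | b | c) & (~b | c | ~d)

There are 2^6 = 64 truth assignments over (a, b, c, d, e, f).
Split on a. With a = 1, the clauses containing a are satisfied and ~a drops from the rest; 4 of the 2^5 = 32 assignments to the other variables satisfy what remains.
With a = 0, by the same count on the reduced clause set, 5 assignments work.
(One model: a=F, b=F, c=T, d=F, e=F, f=T.)
Total: 4 + 5 = 9.

9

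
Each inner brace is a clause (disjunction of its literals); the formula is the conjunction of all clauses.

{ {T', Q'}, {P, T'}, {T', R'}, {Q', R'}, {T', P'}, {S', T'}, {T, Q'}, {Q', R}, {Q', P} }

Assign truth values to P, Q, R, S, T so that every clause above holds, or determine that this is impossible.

P: 1, Q: 0, R: 1, S: 0, T: 0

Case T = 0:
Unit clause (Q') forces Q = 0.
No clause remains; P, R, S are free.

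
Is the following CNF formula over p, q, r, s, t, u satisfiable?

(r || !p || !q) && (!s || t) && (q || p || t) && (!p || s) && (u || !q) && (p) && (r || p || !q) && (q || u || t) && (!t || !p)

Unit clause (p) forces p = true.
Unit clause (s) forces s = true.
Unit clause (t) forces t = true.
Now (!t) is unsatisfied and unit — conflict.
No assignment satisfies every clause.

No, unsatisfiable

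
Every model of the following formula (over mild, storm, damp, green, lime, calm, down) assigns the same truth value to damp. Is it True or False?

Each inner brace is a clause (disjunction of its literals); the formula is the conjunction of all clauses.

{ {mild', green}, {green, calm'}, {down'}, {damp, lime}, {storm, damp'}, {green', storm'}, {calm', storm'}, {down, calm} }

False

Suppose damp = 1.
The clause (down') is unit, so down = 0.
The clause (storm) is unit, so storm = 1.
The clause (green') is unit, so green = 0.
The clause (mild') is unit, so mild = 0.
The clause (calm') is unit, so calm = 0.
That conflicts with the unit clause (calm).
So every satisfying assignment has damp = False.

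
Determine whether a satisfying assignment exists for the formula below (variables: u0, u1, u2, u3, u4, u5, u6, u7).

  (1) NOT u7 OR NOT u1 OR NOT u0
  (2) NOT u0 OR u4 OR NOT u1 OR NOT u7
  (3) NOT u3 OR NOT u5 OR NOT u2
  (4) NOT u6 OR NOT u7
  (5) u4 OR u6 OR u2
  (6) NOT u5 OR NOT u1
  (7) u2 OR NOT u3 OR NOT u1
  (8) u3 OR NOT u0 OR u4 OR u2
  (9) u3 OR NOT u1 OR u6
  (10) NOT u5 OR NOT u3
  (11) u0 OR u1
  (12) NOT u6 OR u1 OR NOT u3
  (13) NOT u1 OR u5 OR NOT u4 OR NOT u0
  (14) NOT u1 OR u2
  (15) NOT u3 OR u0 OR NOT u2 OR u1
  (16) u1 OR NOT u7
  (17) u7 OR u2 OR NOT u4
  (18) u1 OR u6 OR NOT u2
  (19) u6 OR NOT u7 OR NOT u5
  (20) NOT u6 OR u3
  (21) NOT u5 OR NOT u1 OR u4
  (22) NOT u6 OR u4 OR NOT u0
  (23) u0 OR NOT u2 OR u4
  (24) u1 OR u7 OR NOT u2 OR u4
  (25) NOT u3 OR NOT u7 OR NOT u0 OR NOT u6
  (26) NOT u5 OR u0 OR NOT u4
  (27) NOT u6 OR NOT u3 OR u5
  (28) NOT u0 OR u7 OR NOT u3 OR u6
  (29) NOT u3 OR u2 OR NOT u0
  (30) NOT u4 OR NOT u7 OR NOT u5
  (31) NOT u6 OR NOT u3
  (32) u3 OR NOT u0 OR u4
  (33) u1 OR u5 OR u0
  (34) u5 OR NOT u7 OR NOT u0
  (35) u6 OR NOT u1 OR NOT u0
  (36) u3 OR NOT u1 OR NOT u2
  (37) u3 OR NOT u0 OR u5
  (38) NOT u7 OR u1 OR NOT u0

Suppose u6 = false.
Suppose u4 = true.
Suppose u5 = false.
Suppose u3 = true.
Suppose u2 = true.
Unit clause (u1) forces u1 = true.
Unit clause (NOT u0) forces u0 = false.
Every clause is now satisfied; u7 is unconstrained.
A satisfying assignment: u0=false,  u1=true,  u2=true,  u3=true,  u4=true,  u5=false,  u6=false,  u7=true.

Yes, satisfiable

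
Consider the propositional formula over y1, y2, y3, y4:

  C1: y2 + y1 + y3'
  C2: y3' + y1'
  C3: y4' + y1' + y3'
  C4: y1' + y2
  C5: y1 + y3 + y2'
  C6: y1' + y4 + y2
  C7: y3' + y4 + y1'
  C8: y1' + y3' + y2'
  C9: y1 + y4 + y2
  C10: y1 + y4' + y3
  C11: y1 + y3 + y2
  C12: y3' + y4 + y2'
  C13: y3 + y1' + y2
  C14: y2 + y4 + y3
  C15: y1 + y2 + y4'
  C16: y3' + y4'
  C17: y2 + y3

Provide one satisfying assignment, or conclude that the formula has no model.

Case y3 = 0:
Unit clause (y2) forces y2 = 1.
Unit clause (y1) forces y1 = 1.
All clauses hold; y4 can take either value.

y1: 1, y2: 1, y3: 0, y4: 0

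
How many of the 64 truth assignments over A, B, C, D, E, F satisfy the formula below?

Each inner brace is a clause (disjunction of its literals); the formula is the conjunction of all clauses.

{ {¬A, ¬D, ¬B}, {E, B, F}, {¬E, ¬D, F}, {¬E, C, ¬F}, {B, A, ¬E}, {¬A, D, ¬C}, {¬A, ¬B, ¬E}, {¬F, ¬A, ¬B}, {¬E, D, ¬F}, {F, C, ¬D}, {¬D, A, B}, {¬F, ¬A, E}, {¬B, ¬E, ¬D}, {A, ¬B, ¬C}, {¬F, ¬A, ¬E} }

There are 2^6 = 64 truth assignments over (A, B, C, D, E, F).
Split on E. With E = True, the clauses containing E are satisfied and ¬E drops from the rest; 2 of the 2^5 = 32 assignments to the other variables satisfy what remains.
With E = False, by the same count on the reduced clause set, 6 assignments work.
(One model: A=F, B=F, C=F, D=F, E=F, F=T.)
Total: 2 + 6 = 8.

8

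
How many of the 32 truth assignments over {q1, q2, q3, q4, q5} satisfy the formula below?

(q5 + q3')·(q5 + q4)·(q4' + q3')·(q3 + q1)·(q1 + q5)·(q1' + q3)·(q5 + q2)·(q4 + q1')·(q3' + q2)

1

There are 2^5 = 32 truth assignments over (q1, q2, q3, q4, q5).
Split on q5. With q5 = 1, the clauses containing q5 are satisfied and q5' drops from the rest; 1 of the 2^4 = 16 assignments to the other variables satisfy what remains.
With q5 = 0, by the same count on the reduced clause set, 0 assignments work.
(One model: q1=F, q2=T, q3=T, q4=F, q5=T.)
Total: 1 + 0 = 1.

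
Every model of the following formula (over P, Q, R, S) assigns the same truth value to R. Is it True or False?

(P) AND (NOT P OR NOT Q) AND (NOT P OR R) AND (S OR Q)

True

Suppose R = false.
From the singleton clause (P), P = true.
That conflicts with the unit clause (NOT P).
So every satisfying assignment has R = True.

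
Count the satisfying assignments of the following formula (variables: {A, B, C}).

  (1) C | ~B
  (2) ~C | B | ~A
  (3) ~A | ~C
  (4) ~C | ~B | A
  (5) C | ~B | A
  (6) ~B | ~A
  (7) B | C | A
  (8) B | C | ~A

1

There are 2^3 = 8 truth assignments over (A, B, C).
Check each against the 8 clauses (columns in the order A, B, C):
  F F F  ✗ fails (B | C | A)
  F F T  ✓ satisfies all
  F T F  ✗ fails (C | ~B)
  F T T  ✗ fails (~C | ~B | A)
  T F F  ✗ fails (B | C | ~A)
  T F T  ✗ fails (~C | B | ~A)
  T T F  ✗ fails (C | ~B)
  T T T  ✗ fails (~A | ~C)
1 of the 8 rows is a model.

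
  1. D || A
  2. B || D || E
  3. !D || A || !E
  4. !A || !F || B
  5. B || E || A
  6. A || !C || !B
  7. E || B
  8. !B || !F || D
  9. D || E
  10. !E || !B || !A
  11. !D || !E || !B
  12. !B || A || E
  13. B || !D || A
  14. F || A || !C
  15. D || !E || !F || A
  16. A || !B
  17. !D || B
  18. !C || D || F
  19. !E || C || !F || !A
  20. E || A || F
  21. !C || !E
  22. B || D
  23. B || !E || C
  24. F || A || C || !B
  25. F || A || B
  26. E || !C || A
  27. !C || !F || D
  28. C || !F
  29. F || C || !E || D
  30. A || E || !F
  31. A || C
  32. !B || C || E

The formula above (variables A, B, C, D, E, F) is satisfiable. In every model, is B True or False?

True

Suppose B = false.
(E) alone gives E = true.
(!D) alone gives D = false.
Now (D) is unsatisfied and unit — conflict.
So every satisfying assignment has B = True.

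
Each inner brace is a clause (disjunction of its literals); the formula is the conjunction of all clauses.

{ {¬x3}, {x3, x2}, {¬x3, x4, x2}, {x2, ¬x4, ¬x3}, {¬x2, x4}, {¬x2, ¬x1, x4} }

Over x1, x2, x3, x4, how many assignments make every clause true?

2

There are 2^4 = 16 truth assignments over (x1, x2, x3, x4).
Check each against the 6 clauses (columns in the order x1, x2, x3, x4):
  F F F F  ✗ fails (x3 ∨ x2)
  F F F T  ✗ fails (x3 ∨ x2)
  F F T F  ✗ fails (¬x3)
  F F T T  ✗ fails (¬x3)
  F T F F  ✗ fails (¬x2 ∨ x4)
  F T F T  ✓ satisfies all
  F T T F  ✗ fails (¬x3)
  F T T T  ✗ fails (¬x3)
  T F F F  ✗ fails (x3 ∨ x2)
  T F F T  ✗ fails (x3 ∨ x2)
  T F T F  ✗ fails (¬x3)
  T F T T  ✗ fails (¬x3)
  T T F F  ✗ fails (¬x2 ∨ x4)
  T T F T  ✓ satisfies all
  T T T F  ✗ fails (¬x3)
  T T T T  ✗ fails (¬x3)
2 of the 16 rows are models.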